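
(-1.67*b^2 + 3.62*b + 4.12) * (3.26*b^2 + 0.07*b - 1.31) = -5.4442*b^4 + 11.6843*b^3 + 15.8723*b^2 - 4.4538*b - 5.3972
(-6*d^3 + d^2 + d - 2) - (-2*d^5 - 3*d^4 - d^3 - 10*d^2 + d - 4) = 2*d^5 + 3*d^4 - 5*d^3 + 11*d^2 + 2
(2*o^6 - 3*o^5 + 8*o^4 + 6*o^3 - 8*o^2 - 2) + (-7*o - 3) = 2*o^6 - 3*o^5 + 8*o^4 + 6*o^3 - 8*o^2 - 7*o - 5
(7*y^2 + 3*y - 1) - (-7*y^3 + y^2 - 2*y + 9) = 7*y^3 + 6*y^2 + 5*y - 10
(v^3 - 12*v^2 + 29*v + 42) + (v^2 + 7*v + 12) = v^3 - 11*v^2 + 36*v + 54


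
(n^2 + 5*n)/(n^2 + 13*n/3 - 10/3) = 3*n/(3*n - 2)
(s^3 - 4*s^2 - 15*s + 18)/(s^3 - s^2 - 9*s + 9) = (s - 6)/(s - 3)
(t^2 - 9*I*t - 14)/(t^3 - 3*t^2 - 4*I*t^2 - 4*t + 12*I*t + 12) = (t - 7*I)/(t^2 - t*(3 + 2*I) + 6*I)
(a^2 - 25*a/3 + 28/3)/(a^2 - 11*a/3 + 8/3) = (3*a^2 - 25*a + 28)/(3*a^2 - 11*a + 8)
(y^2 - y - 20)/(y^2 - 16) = (y - 5)/(y - 4)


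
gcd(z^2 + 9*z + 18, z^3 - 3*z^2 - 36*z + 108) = z + 6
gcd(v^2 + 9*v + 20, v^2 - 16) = v + 4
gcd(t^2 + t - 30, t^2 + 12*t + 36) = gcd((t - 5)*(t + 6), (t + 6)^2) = t + 6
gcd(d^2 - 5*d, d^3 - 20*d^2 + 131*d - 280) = d - 5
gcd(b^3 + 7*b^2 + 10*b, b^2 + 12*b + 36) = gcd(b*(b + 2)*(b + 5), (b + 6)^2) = 1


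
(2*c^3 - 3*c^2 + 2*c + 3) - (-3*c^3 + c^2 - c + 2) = 5*c^3 - 4*c^2 + 3*c + 1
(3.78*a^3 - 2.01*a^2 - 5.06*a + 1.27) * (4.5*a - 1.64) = 17.01*a^4 - 15.2442*a^3 - 19.4736*a^2 + 14.0134*a - 2.0828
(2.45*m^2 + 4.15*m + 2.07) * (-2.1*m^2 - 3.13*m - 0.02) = -5.145*m^4 - 16.3835*m^3 - 17.3855*m^2 - 6.5621*m - 0.0414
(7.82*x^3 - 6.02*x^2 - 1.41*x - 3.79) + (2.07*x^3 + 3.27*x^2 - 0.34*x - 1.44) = 9.89*x^3 - 2.75*x^2 - 1.75*x - 5.23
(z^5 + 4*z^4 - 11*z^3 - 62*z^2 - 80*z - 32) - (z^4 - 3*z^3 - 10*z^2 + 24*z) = z^5 + 3*z^4 - 8*z^3 - 52*z^2 - 104*z - 32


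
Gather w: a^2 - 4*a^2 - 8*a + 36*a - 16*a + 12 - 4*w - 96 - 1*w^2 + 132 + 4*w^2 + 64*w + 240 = -3*a^2 + 12*a + 3*w^2 + 60*w + 288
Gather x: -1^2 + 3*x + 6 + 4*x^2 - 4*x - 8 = 4*x^2 - x - 3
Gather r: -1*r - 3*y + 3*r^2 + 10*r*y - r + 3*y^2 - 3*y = 3*r^2 + r*(10*y - 2) + 3*y^2 - 6*y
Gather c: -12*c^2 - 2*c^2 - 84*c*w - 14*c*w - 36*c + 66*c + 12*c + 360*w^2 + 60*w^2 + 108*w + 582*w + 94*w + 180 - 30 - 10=-14*c^2 + c*(42 - 98*w) + 420*w^2 + 784*w + 140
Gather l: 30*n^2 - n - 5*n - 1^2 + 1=30*n^2 - 6*n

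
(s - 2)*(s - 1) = s^2 - 3*s + 2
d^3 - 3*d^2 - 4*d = d*(d - 4)*(d + 1)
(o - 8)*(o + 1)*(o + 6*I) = o^3 - 7*o^2 + 6*I*o^2 - 8*o - 42*I*o - 48*I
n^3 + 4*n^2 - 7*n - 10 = (n - 2)*(n + 1)*(n + 5)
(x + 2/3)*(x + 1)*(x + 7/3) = x^3 + 4*x^2 + 41*x/9 + 14/9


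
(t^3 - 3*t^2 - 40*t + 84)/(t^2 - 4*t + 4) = (t^2 - t - 42)/(t - 2)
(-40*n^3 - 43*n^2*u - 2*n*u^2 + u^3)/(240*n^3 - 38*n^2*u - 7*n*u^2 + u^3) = (5*n^2 + 6*n*u + u^2)/(-30*n^2 + n*u + u^2)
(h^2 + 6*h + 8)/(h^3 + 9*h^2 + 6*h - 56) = (h + 2)/(h^2 + 5*h - 14)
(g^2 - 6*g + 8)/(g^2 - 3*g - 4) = (g - 2)/(g + 1)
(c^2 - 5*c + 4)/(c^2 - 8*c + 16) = (c - 1)/(c - 4)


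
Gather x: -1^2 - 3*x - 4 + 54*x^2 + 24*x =54*x^2 + 21*x - 5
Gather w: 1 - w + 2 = 3 - w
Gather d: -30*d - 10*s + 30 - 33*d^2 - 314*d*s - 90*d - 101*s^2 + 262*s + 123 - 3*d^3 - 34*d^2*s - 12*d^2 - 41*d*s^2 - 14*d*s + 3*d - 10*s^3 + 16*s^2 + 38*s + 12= -3*d^3 + d^2*(-34*s - 45) + d*(-41*s^2 - 328*s - 117) - 10*s^3 - 85*s^2 + 290*s + 165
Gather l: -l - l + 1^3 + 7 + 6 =14 - 2*l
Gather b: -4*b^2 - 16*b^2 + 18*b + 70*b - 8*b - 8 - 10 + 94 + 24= -20*b^2 + 80*b + 100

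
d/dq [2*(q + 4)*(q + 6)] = 4*q + 20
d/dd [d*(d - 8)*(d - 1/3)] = 3*d^2 - 50*d/3 + 8/3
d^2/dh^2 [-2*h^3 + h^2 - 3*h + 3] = 2 - 12*h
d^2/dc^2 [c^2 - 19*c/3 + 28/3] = 2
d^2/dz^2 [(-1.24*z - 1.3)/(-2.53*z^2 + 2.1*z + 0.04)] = ((-18.8232*z - 1.37)*(-2.53*z^2 + 2.1*z + 0.04) - (1.24*z + 1.3)*(5.06*z - 2.1)*(10.12*z - 4.2))/(-2.53*z^2 + 2.1*z + 0.04)^3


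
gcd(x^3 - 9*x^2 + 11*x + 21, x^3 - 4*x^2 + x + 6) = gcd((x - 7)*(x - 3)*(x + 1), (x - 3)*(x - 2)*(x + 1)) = x^2 - 2*x - 3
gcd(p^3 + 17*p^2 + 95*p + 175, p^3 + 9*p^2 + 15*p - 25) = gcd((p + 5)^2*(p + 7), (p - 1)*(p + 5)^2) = p^2 + 10*p + 25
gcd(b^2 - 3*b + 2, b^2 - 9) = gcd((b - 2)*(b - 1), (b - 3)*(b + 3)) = 1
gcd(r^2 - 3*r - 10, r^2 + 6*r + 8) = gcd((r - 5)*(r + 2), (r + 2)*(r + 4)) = r + 2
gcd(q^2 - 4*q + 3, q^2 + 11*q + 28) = 1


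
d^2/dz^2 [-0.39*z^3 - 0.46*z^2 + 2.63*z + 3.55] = -2.34*z - 0.92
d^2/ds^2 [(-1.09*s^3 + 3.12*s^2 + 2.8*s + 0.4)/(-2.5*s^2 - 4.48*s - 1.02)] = (-7.105427357601e-15*s^5 + 1.4210854715202e-14*s^4 + 73.0824720000001*s^3 + 62.621184*s^2 + 22.764216*s + 5.081344)/(15.625*s^6 + 84.0*s^5 + 169.653*s^4 + 158.459392*s^3 + 69.218424*s^2 + 13.982976*s + 1.061208)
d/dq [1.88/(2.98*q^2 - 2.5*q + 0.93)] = (4.7 - 11.2048*q)/(2.98*q^2 - 2.5*q + 0.93)^2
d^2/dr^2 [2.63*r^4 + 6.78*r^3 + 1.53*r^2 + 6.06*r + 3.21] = 31.56*r^2 + 40.68*r + 3.06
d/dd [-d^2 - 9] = -2*d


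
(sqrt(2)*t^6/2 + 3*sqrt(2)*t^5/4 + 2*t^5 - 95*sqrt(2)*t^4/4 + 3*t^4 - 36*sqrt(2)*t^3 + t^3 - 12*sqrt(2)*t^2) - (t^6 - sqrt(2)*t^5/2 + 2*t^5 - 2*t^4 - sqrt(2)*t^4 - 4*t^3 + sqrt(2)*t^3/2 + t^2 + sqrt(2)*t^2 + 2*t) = -t^6 + sqrt(2)*t^6/2 + 5*sqrt(2)*t^5/4 - 91*sqrt(2)*t^4/4 + 5*t^4 - 73*sqrt(2)*t^3/2 + 5*t^3 - 13*sqrt(2)*t^2 - t^2 - 2*t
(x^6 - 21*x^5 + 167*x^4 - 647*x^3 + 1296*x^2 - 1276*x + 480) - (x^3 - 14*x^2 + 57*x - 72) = x^6 - 21*x^5 + 167*x^4 - 648*x^3 + 1310*x^2 - 1333*x + 552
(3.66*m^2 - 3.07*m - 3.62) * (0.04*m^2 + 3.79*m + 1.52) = 0.1464*m^4 + 13.7486*m^3 - 6.2169*m^2 - 18.3862*m - 5.5024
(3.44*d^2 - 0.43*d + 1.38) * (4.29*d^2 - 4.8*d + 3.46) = 14.7576*d^4 - 18.3567*d^3 + 19.8866*d^2 - 8.1118*d + 4.7748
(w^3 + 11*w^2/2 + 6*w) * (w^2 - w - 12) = w^5 + 9*w^4/2 - 23*w^3/2 - 72*w^2 - 72*w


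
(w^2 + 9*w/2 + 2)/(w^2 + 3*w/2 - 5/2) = (2*w^2 + 9*w + 4)/(2*w^2 + 3*w - 5)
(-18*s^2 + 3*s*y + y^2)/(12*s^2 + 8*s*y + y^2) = (-3*s + y)/(2*s + y)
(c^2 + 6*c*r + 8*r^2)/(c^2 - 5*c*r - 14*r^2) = (-c - 4*r)/(-c + 7*r)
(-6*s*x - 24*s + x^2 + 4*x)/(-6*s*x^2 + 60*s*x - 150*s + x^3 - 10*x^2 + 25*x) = (x + 4)/(x^2 - 10*x + 25)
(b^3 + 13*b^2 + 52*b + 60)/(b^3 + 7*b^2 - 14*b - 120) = (b + 2)/(b - 4)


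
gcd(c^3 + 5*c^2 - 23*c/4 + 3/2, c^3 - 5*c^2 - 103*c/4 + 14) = c - 1/2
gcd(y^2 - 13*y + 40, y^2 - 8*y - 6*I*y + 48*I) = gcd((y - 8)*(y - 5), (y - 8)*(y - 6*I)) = y - 8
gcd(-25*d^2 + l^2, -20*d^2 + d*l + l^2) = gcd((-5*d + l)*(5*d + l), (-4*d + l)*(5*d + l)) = 5*d + l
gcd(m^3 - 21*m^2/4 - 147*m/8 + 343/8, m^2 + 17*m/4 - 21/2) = m - 7/4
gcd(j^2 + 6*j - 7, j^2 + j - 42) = j + 7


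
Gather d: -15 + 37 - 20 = 2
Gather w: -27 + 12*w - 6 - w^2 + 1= -w^2 + 12*w - 32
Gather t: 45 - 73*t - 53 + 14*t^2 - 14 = 14*t^2 - 73*t - 22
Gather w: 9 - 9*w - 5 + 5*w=4 - 4*w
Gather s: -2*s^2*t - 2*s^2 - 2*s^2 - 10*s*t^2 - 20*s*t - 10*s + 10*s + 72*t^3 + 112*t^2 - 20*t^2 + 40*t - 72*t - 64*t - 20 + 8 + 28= s^2*(-2*t - 4) + s*(-10*t^2 - 20*t) + 72*t^3 + 92*t^2 - 96*t + 16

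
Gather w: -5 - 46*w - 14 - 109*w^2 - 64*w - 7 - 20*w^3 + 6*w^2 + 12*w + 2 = -20*w^3 - 103*w^2 - 98*w - 24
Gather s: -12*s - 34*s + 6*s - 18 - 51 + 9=-40*s - 60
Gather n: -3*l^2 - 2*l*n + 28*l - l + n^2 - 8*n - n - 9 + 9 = -3*l^2 + 27*l + n^2 + n*(-2*l - 9)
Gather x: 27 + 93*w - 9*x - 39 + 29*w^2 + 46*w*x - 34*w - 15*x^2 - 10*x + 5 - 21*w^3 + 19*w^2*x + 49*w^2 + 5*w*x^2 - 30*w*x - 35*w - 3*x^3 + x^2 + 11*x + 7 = -21*w^3 + 78*w^2 + 24*w - 3*x^3 + x^2*(5*w - 14) + x*(19*w^2 + 16*w - 8)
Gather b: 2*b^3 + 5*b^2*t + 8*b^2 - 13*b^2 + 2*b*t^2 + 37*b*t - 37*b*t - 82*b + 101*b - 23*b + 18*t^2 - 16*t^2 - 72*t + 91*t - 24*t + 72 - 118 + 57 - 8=2*b^3 + b^2*(5*t - 5) + b*(2*t^2 - 4) + 2*t^2 - 5*t + 3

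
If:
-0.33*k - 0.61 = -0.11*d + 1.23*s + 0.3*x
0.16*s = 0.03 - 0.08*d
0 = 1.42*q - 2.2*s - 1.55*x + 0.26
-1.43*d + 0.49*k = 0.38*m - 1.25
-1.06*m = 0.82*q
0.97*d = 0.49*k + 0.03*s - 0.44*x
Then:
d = 0.35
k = -0.53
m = 1.28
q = -1.66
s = 0.01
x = -1.37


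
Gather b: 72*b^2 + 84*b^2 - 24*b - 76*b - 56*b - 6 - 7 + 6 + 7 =156*b^2 - 156*b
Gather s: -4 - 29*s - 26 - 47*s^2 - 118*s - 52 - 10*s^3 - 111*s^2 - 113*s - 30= -10*s^3 - 158*s^2 - 260*s - 112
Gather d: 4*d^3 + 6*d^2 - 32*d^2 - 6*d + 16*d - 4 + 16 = 4*d^3 - 26*d^2 + 10*d + 12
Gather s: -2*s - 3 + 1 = -2*s - 2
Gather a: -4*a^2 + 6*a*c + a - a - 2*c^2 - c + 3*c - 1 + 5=-4*a^2 + 6*a*c - 2*c^2 + 2*c + 4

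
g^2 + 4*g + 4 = (g + 2)^2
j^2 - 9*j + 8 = (j - 8)*(j - 1)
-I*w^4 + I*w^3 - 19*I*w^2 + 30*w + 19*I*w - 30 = (w - 5*I)*(w + 2*I)*(w + 3*I)*(-I*w + I)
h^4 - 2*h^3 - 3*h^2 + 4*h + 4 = (h - 2)^2*(h + 1)^2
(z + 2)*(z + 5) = z^2 + 7*z + 10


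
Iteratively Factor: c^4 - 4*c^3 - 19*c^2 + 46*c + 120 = (c - 5)*(c^3 + c^2 - 14*c - 24) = (c - 5)*(c + 3)*(c^2 - 2*c - 8) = (c - 5)*(c - 4)*(c + 3)*(c + 2)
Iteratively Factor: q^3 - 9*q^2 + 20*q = (q - 4)*(q^2 - 5*q) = q*(q - 4)*(q - 5)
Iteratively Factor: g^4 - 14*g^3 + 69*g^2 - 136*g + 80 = (g - 5)*(g^3 - 9*g^2 + 24*g - 16) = (g - 5)*(g - 4)*(g^2 - 5*g + 4) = (g - 5)*(g - 4)*(g - 1)*(g - 4)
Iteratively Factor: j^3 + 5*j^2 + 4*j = (j + 1)*(j^2 + 4*j) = j*(j + 1)*(j + 4)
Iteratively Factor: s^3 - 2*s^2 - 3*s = (s + 1)*(s^2 - 3*s) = (s - 3)*(s + 1)*(s)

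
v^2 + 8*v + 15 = (v + 3)*(v + 5)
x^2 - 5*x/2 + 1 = (x - 2)*(x - 1/2)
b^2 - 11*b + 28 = (b - 7)*(b - 4)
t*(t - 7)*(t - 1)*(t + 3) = t^4 - 5*t^3 - 17*t^2 + 21*t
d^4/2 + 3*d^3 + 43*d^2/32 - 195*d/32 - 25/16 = (d/2 + 1)*(d - 5/4)*(d + 1/4)*(d + 5)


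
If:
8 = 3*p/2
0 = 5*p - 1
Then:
No Solution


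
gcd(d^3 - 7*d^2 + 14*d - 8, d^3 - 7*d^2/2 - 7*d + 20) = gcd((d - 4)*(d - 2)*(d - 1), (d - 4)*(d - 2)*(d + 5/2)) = d^2 - 6*d + 8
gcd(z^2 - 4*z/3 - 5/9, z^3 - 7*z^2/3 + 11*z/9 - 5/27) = z - 5/3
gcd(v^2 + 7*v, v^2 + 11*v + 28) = v + 7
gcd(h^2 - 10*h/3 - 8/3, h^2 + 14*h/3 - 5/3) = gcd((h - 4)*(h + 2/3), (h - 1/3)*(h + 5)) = 1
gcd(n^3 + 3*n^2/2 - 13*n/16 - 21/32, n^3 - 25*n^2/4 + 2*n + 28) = n + 7/4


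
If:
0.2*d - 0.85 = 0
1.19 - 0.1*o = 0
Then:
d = 4.25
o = 11.90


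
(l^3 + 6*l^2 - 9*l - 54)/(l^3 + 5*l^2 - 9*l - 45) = (l + 6)/(l + 5)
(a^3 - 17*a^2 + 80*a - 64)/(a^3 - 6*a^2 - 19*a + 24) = (a - 8)/(a + 3)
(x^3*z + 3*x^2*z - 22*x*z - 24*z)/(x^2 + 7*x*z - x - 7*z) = z*(x^3 + 3*x^2 - 22*x - 24)/(x^2 + 7*x*z - x - 7*z)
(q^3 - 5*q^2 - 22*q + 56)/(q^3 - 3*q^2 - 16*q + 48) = (q^2 - 9*q + 14)/(q^2 - 7*q + 12)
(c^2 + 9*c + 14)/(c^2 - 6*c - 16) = (c + 7)/(c - 8)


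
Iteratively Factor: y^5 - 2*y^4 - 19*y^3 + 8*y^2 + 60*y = (y - 5)*(y^4 + 3*y^3 - 4*y^2 - 12*y) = y*(y - 5)*(y^3 + 3*y^2 - 4*y - 12) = y*(y - 5)*(y + 3)*(y^2 - 4) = y*(y - 5)*(y - 2)*(y + 3)*(y + 2)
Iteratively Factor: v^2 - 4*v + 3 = (v - 1)*(v - 3)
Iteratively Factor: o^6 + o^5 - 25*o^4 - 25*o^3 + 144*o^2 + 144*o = (o + 1)*(o^5 - 25*o^3 + 144*o) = (o - 4)*(o + 1)*(o^4 + 4*o^3 - 9*o^2 - 36*o) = (o - 4)*(o + 1)*(o + 3)*(o^3 + o^2 - 12*o) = (o - 4)*(o - 3)*(o + 1)*(o + 3)*(o^2 + 4*o) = (o - 4)*(o - 3)*(o + 1)*(o + 3)*(o + 4)*(o)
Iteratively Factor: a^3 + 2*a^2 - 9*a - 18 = (a + 3)*(a^2 - a - 6) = (a + 2)*(a + 3)*(a - 3)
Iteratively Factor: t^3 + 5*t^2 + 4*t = (t + 1)*(t^2 + 4*t) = (t + 1)*(t + 4)*(t)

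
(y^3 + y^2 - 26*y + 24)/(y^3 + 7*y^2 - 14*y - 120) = (y - 1)/(y + 5)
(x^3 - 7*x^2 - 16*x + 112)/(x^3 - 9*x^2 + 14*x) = (x^2 - 16)/(x*(x - 2))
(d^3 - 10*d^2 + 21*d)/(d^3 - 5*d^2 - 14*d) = (d - 3)/(d + 2)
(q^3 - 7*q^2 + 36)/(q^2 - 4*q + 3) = (q^2 - 4*q - 12)/(q - 1)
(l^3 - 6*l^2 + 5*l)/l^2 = l - 6 + 5/l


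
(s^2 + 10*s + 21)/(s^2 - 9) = (s + 7)/(s - 3)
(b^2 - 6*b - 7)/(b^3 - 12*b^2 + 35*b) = (b + 1)/(b*(b - 5))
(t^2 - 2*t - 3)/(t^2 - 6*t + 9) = (t + 1)/(t - 3)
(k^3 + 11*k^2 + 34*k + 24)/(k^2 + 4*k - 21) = (k^3 + 11*k^2 + 34*k + 24)/(k^2 + 4*k - 21)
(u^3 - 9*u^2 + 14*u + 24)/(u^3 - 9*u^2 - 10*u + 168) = (u^2 - 3*u - 4)/(u^2 - 3*u - 28)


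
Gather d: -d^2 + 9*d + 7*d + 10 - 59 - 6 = -d^2 + 16*d - 55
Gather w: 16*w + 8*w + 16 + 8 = 24*w + 24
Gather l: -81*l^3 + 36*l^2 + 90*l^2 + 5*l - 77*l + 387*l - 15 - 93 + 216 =-81*l^3 + 126*l^2 + 315*l + 108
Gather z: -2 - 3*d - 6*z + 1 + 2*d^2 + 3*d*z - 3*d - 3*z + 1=2*d^2 - 6*d + z*(3*d - 9)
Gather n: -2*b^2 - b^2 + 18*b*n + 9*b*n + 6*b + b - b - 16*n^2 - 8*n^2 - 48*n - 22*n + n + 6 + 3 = -3*b^2 + 6*b - 24*n^2 + n*(27*b - 69) + 9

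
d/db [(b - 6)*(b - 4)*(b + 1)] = 3*b^2 - 18*b + 14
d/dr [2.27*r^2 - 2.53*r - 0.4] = 4.54*r - 2.53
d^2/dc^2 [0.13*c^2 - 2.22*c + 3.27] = 0.260000000000000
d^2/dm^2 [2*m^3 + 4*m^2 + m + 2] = 12*m + 8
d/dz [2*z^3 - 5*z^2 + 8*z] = 6*z^2 - 10*z + 8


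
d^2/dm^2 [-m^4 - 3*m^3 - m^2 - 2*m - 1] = -12*m^2 - 18*m - 2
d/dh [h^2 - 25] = 2*h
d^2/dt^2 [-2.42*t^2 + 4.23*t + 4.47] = -4.84000000000000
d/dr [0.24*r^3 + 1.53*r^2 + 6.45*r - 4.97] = 0.72*r^2 + 3.06*r + 6.45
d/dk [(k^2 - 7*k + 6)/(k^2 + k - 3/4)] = 4*(32*k^2 - 54*k - 3)/(16*k^4 + 32*k^3 - 8*k^2 - 24*k + 9)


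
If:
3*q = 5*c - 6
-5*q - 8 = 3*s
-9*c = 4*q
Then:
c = 24/47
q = -54/47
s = -106/141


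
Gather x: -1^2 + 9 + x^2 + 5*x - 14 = x^2 + 5*x - 6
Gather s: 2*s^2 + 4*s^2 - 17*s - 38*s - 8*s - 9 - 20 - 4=6*s^2 - 63*s - 33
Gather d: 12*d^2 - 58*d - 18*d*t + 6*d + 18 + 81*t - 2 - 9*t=12*d^2 + d*(-18*t - 52) + 72*t + 16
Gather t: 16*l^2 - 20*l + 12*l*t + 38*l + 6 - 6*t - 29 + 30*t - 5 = 16*l^2 + 18*l + t*(12*l + 24) - 28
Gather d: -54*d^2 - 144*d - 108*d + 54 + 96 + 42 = -54*d^2 - 252*d + 192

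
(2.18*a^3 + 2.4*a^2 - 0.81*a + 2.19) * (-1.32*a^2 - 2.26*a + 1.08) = -2.8776*a^5 - 8.0948*a^4 - 2.0004*a^3 + 1.5318*a^2 - 5.8242*a + 2.3652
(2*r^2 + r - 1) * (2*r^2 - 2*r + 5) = 4*r^4 - 2*r^3 + 6*r^2 + 7*r - 5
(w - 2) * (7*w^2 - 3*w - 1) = 7*w^3 - 17*w^2 + 5*w + 2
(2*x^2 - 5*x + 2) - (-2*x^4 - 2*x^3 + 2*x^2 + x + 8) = 2*x^4 + 2*x^3 - 6*x - 6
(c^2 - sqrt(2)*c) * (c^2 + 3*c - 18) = c^4 - sqrt(2)*c^3 + 3*c^3 - 18*c^2 - 3*sqrt(2)*c^2 + 18*sqrt(2)*c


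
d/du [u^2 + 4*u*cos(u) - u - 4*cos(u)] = -4*u*sin(u) + 2*u + 4*sqrt(2)*sin(u + pi/4) - 1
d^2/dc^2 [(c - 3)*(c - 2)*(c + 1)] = 6*c - 8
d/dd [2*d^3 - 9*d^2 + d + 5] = 6*d^2 - 18*d + 1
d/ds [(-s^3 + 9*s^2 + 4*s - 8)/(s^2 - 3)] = (-s^4 + 5*s^2 - 38*s - 12)/(s^4 - 6*s^2 + 9)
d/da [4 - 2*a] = -2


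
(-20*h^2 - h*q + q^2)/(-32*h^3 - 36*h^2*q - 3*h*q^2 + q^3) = (-5*h + q)/(-8*h^2 - 7*h*q + q^2)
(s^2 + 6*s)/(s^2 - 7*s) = (s + 6)/(s - 7)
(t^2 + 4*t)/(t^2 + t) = (t + 4)/(t + 1)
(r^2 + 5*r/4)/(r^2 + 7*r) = (r + 5/4)/(r + 7)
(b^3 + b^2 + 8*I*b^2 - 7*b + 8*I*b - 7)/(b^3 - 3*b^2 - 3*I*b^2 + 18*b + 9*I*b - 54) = (b^3 + b^2*(1 + 8*I) + b*(-7 + 8*I) - 7)/(b^3 - 3*b^2*(1 + I) + 9*b*(2 + I) - 54)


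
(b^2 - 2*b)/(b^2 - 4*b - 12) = b*(2 - b)/(-b^2 + 4*b + 12)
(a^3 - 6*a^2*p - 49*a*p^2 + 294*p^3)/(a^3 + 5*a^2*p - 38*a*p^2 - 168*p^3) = (a - 7*p)/(a + 4*p)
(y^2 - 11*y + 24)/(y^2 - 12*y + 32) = (y - 3)/(y - 4)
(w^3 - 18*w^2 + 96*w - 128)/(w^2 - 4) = (w^2 - 16*w + 64)/(w + 2)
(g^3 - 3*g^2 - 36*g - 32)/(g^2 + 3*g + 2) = (g^2 - 4*g - 32)/(g + 2)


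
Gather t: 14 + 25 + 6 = 45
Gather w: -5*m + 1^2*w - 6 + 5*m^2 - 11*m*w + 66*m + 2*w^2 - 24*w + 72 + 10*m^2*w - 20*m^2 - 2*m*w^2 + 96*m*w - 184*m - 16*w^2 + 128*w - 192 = -15*m^2 - 123*m + w^2*(-2*m - 14) + w*(10*m^2 + 85*m + 105) - 126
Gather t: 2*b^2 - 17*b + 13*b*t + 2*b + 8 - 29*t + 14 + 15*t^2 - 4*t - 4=2*b^2 - 15*b + 15*t^2 + t*(13*b - 33) + 18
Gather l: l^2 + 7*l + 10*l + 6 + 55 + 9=l^2 + 17*l + 70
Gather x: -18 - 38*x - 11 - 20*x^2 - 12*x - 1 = -20*x^2 - 50*x - 30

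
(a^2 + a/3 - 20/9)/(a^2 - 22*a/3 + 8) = (a + 5/3)/(a - 6)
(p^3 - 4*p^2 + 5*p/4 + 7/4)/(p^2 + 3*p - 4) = (p^2 - 3*p - 7/4)/(p + 4)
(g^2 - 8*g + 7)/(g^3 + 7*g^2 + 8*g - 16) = (g - 7)/(g^2 + 8*g + 16)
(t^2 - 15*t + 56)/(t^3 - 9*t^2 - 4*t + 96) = (t - 7)/(t^2 - t - 12)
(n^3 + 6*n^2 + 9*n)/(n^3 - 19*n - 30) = n*(n + 3)/(n^2 - 3*n - 10)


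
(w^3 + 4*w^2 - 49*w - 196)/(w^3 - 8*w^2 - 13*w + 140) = (w + 7)/(w - 5)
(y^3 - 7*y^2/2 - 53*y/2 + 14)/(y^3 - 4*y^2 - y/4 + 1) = 2*(y^2 - 3*y - 28)/(2*y^2 - 7*y - 4)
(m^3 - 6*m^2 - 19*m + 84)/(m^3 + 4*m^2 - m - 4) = (m^2 - 10*m + 21)/(m^2 - 1)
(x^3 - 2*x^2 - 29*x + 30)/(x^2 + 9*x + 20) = (x^2 - 7*x + 6)/(x + 4)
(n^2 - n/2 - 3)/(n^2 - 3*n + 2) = (n + 3/2)/(n - 1)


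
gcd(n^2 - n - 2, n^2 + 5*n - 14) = n - 2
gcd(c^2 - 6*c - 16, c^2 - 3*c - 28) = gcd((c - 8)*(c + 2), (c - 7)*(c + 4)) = 1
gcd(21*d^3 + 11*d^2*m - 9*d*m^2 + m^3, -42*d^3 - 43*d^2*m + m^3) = 7*d^2 + 6*d*m - m^2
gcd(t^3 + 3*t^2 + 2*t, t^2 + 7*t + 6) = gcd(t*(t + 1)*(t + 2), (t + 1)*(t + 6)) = t + 1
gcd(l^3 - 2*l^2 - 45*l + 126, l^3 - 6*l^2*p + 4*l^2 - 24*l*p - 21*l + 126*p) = l^2 + 4*l - 21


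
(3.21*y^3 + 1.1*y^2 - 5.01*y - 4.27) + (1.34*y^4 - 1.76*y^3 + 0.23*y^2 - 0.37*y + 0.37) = 1.34*y^4 + 1.45*y^3 + 1.33*y^2 - 5.38*y - 3.9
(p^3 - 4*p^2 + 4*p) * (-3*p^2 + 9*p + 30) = -3*p^5 + 21*p^4 - 18*p^3 - 84*p^2 + 120*p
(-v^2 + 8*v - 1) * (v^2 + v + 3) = -v^4 + 7*v^3 + 4*v^2 + 23*v - 3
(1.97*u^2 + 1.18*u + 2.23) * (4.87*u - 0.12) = 9.5939*u^3 + 5.5102*u^2 + 10.7185*u - 0.2676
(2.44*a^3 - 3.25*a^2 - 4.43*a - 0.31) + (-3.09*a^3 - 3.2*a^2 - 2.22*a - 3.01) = -0.65*a^3 - 6.45*a^2 - 6.65*a - 3.32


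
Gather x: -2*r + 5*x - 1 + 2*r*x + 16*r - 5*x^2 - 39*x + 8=14*r - 5*x^2 + x*(2*r - 34) + 7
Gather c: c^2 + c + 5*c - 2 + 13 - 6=c^2 + 6*c + 5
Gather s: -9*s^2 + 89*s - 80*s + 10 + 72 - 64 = -9*s^2 + 9*s + 18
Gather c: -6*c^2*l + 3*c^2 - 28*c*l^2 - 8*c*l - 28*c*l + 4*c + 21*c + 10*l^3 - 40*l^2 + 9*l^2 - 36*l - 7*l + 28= c^2*(3 - 6*l) + c*(-28*l^2 - 36*l + 25) + 10*l^3 - 31*l^2 - 43*l + 28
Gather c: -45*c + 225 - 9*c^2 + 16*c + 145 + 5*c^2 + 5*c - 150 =-4*c^2 - 24*c + 220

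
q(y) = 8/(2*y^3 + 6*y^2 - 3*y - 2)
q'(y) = 8*(-6*y^2 - 12*y + 3)/(2*y^3 + 6*y^2 - 3*y - 2)^2 = 24*(-2*y^2 - 4*y + 1)/(2*y^3 + 6*y^2 - 3*y - 2)^2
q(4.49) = 0.03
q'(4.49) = -0.02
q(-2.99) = 1.12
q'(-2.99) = -2.31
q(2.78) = 0.10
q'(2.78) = -0.10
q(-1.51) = 0.86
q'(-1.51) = 0.68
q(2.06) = 0.23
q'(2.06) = -0.31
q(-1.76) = 0.73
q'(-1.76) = 0.37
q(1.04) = 2.21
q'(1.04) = -9.75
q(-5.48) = -0.06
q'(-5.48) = -0.05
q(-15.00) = 0.00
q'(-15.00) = 0.00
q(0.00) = -4.00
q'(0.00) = 6.00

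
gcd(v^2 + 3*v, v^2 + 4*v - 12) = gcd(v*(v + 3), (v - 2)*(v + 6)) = 1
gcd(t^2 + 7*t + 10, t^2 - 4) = t + 2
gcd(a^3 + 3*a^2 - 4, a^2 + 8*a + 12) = a + 2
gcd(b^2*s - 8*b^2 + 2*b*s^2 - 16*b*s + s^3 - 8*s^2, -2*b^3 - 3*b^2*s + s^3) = b^2 + 2*b*s + s^2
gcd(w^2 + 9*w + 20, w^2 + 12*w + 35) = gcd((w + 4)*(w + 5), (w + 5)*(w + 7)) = w + 5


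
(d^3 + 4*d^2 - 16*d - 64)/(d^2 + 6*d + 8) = (d^2 - 16)/(d + 2)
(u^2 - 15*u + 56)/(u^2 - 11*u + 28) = (u - 8)/(u - 4)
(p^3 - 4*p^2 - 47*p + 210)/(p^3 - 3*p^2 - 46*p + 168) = (p - 5)/(p - 4)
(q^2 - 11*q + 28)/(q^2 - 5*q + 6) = (q^2 - 11*q + 28)/(q^2 - 5*q + 6)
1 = 1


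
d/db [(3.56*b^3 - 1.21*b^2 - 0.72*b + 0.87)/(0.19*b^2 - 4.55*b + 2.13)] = (0.6764*b^4 - 32.396*b^3 + 28.3907*b^2 - 5.4852*b + 2.4249)/(0.0361*b^4 - 1.729*b^3 + 21.5119*b^2 - 19.383*b + 4.5369)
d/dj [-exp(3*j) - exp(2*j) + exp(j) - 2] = (-3*exp(2*j) - 2*exp(j) + 1)*exp(j)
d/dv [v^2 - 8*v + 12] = 2*v - 8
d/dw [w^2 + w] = 2*w + 1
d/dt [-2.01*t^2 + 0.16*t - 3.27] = 0.16 - 4.02*t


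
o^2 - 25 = (o - 5)*(o + 5)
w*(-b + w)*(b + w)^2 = -b^3*w - b^2*w^2 + b*w^3 + w^4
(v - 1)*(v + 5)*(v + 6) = v^3 + 10*v^2 + 19*v - 30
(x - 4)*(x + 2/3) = x^2 - 10*x/3 - 8/3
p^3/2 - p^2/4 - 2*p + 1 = (p/2 + 1)*(p - 2)*(p - 1/2)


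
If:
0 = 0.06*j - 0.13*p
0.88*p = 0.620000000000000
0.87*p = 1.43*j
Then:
No Solution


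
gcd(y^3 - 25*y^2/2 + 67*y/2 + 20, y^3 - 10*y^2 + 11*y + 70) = y - 5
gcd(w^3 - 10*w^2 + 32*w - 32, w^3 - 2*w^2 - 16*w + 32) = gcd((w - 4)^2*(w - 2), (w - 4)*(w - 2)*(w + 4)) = w^2 - 6*w + 8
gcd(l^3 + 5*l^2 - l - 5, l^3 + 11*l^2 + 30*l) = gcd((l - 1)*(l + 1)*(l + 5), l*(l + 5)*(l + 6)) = l + 5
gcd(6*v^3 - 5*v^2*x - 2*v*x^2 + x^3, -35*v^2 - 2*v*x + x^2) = 1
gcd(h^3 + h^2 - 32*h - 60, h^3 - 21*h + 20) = h + 5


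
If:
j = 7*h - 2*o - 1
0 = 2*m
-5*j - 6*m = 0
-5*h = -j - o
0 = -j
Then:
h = -1/3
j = 0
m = 0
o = -5/3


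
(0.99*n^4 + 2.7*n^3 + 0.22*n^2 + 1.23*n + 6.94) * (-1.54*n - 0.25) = -1.5246*n^5 - 4.4055*n^4 - 1.0138*n^3 - 1.9492*n^2 - 10.9951*n - 1.735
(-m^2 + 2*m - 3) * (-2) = 2*m^2 - 4*m + 6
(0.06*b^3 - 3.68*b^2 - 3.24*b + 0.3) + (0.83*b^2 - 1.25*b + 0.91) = 0.06*b^3 - 2.85*b^2 - 4.49*b + 1.21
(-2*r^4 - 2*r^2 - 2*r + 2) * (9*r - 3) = -18*r^5 + 6*r^4 - 18*r^3 - 12*r^2 + 24*r - 6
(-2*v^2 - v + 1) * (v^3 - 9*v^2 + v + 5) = -2*v^5 + 17*v^4 + 8*v^3 - 20*v^2 - 4*v + 5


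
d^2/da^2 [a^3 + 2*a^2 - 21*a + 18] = 6*a + 4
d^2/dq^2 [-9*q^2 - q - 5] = -18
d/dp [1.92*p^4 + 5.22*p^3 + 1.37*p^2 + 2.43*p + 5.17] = 7.68*p^3 + 15.66*p^2 + 2.74*p + 2.43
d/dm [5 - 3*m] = -3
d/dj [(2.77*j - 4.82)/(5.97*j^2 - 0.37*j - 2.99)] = (-16.5369*j^2 + 57.5508*j - 10.0657)/(35.6409*j^4 - 4.4178*j^3 - 35.5637*j^2 + 2.2126*j + 8.9401)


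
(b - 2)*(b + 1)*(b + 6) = b^3 + 5*b^2 - 8*b - 12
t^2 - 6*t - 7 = (t - 7)*(t + 1)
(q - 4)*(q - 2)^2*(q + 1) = q^4 - 7*q^3 + 12*q^2 + 4*q - 16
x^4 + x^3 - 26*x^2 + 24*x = x*(x - 4)*(x - 1)*(x + 6)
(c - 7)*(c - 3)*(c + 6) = c^3 - 4*c^2 - 39*c + 126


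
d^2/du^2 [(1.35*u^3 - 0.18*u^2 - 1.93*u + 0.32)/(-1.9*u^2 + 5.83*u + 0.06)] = (5.6843418860808e-14*u^4 - 74.1555100000001*u^3 - 9.64145999999997*u^2 + 22.5588*u - 23.174788)/(6.859*u^6 - 63.1389*u^5 + 193.08693*u^4 - 194.167567*u^3 - 6.097482*u^2 - 0.062964*u - 0.000216)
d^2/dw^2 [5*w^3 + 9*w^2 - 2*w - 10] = 30*w + 18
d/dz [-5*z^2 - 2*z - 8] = -10*z - 2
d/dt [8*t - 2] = 8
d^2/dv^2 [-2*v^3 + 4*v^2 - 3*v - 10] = 8 - 12*v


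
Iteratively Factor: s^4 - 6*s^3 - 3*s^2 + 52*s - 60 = (s - 2)*(s^3 - 4*s^2 - 11*s + 30) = (s - 2)*(s + 3)*(s^2 - 7*s + 10) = (s - 5)*(s - 2)*(s + 3)*(s - 2)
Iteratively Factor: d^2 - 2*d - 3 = (d - 3)*(d + 1)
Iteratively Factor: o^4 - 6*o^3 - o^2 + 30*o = (o - 5)*(o^3 - o^2 - 6*o) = (o - 5)*(o - 3)*(o^2 + 2*o) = (o - 5)*(o - 3)*(o + 2)*(o)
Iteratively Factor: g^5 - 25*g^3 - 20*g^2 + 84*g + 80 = (g + 4)*(g^4 - 4*g^3 - 9*g^2 + 16*g + 20) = (g + 1)*(g + 4)*(g^3 - 5*g^2 - 4*g + 20) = (g - 5)*(g + 1)*(g + 4)*(g^2 - 4) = (g - 5)*(g - 2)*(g + 1)*(g + 4)*(g + 2)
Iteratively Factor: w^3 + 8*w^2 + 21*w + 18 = (w + 2)*(w^2 + 6*w + 9) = (w + 2)*(w + 3)*(w + 3)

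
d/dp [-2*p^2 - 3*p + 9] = -4*p - 3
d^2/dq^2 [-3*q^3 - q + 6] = -18*q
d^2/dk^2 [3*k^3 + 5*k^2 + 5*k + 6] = 18*k + 10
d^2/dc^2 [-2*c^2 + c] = -4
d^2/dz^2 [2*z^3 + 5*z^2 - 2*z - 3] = 12*z + 10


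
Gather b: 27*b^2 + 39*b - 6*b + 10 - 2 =27*b^2 + 33*b + 8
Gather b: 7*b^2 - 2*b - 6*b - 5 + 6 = 7*b^2 - 8*b + 1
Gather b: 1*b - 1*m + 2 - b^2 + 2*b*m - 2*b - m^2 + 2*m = -b^2 + b*(2*m - 1) - m^2 + m + 2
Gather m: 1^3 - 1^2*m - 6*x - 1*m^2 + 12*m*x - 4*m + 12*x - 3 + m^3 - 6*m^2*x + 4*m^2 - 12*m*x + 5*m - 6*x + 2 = m^3 + m^2*(3 - 6*x)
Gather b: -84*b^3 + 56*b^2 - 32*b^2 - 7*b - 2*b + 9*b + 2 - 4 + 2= -84*b^3 + 24*b^2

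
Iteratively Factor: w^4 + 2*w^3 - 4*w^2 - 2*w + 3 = (w - 1)*(w^3 + 3*w^2 - w - 3) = (w - 1)*(w + 1)*(w^2 + 2*w - 3) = (w - 1)*(w + 1)*(w + 3)*(w - 1)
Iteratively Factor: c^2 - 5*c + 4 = (c - 4)*(c - 1)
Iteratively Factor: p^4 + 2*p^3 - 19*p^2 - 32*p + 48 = (p - 4)*(p^3 + 6*p^2 + 5*p - 12) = (p - 4)*(p + 4)*(p^2 + 2*p - 3) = (p - 4)*(p - 1)*(p + 4)*(p + 3)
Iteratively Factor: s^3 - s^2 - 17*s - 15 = (s + 1)*(s^2 - 2*s - 15) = (s + 1)*(s + 3)*(s - 5)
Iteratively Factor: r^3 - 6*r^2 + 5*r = (r - 1)*(r^2 - 5*r) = r*(r - 1)*(r - 5)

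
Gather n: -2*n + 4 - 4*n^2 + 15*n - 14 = -4*n^2 + 13*n - 10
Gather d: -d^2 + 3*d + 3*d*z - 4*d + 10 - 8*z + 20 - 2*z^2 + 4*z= -d^2 + d*(3*z - 1) - 2*z^2 - 4*z + 30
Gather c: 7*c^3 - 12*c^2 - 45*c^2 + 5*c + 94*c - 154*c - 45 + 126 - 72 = 7*c^3 - 57*c^2 - 55*c + 9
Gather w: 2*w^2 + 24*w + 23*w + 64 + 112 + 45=2*w^2 + 47*w + 221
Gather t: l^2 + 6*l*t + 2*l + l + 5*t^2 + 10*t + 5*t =l^2 + 3*l + 5*t^2 + t*(6*l + 15)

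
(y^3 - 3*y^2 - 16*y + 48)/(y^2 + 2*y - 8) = (y^2 - 7*y + 12)/(y - 2)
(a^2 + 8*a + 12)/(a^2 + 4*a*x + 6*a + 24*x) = (a + 2)/(a + 4*x)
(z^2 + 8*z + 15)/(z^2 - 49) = (z^2 + 8*z + 15)/(z^2 - 49)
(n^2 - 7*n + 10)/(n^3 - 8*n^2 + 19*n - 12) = (n^2 - 7*n + 10)/(n^3 - 8*n^2 + 19*n - 12)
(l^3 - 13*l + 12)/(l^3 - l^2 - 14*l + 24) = (l - 1)/(l - 2)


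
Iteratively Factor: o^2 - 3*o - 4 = (o - 4)*(o + 1)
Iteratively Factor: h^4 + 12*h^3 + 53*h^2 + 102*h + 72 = (h + 4)*(h^3 + 8*h^2 + 21*h + 18) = (h + 3)*(h + 4)*(h^2 + 5*h + 6) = (h + 2)*(h + 3)*(h + 4)*(h + 3)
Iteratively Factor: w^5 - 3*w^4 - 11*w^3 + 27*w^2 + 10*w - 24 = (w - 1)*(w^4 - 2*w^3 - 13*w^2 + 14*w + 24) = (w - 2)*(w - 1)*(w^3 - 13*w - 12) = (w - 2)*(w - 1)*(w + 1)*(w^2 - w - 12) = (w - 4)*(w - 2)*(w - 1)*(w + 1)*(w + 3)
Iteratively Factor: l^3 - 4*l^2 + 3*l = (l)*(l^2 - 4*l + 3) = l*(l - 1)*(l - 3)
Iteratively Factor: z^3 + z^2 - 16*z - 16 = (z + 4)*(z^2 - 3*z - 4) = (z - 4)*(z + 4)*(z + 1)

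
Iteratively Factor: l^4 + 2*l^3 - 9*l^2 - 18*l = (l - 3)*(l^3 + 5*l^2 + 6*l) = (l - 3)*(l + 2)*(l^2 + 3*l) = l*(l - 3)*(l + 2)*(l + 3)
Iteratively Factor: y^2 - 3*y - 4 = (y - 4)*(y + 1)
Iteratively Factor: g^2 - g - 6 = (g - 3)*(g + 2)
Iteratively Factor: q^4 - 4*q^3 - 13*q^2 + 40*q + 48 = (q + 1)*(q^3 - 5*q^2 - 8*q + 48) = (q - 4)*(q + 1)*(q^2 - q - 12) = (q - 4)*(q + 1)*(q + 3)*(q - 4)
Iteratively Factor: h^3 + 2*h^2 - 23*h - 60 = (h - 5)*(h^2 + 7*h + 12) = (h - 5)*(h + 4)*(h + 3)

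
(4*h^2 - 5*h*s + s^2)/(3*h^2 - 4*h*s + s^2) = (-4*h + s)/(-3*h + s)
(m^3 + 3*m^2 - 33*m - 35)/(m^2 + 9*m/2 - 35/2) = 2*(m^2 - 4*m - 5)/(2*m - 5)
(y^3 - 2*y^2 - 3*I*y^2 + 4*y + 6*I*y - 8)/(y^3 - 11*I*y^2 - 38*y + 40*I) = (y^2 + y*(-2 + I) - 2*I)/(y^2 - 7*I*y - 10)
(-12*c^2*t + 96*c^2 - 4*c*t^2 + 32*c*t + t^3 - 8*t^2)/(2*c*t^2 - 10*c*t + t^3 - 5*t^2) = (-6*c*t + 48*c + t^2 - 8*t)/(t*(t - 5))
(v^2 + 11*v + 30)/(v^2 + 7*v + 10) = (v + 6)/(v + 2)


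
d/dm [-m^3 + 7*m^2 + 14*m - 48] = -3*m^2 + 14*m + 14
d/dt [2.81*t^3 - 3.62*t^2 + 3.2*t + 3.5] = 8.43*t^2 - 7.24*t + 3.2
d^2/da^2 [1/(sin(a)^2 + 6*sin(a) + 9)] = 2*(3*sin(a) + cos(2*a) + 2)/(sin(a) + 3)^4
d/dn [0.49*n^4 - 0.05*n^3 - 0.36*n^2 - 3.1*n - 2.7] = 1.96*n^3 - 0.15*n^2 - 0.72*n - 3.1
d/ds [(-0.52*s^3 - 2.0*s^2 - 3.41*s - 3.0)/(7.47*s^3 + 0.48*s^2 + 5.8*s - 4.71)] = (14.6904*s^4 + 44.9134*s^3 + 64.6144*s^2 + 21.72*s + 33.4611)/(55.8009*s^6 + 7.1712*s^5 + 86.8824*s^4 - 64.7994*s^3 + 29.1184*s^2 - 54.636*s + 22.1841)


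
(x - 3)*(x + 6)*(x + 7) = x^3 + 10*x^2 + 3*x - 126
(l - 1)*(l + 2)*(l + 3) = l^3 + 4*l^2 + l - 6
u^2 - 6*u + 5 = (u - 5)*(u - 1)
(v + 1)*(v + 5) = v^2 + 6*v + 5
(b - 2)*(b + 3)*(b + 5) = b^3 + 6*b^2 - b - 30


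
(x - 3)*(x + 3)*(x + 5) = x^3 + 5*x^2 - 9*x - 45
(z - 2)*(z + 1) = z^2 - z - 2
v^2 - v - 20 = (v - 5)*(v + 4)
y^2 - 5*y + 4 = (y - 4)*(y - 1)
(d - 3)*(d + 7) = d^2 + 4*d - 21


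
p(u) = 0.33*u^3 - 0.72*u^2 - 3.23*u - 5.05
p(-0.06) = -4.86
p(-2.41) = -6.07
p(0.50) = -6.80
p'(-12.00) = 156.61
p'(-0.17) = -2.96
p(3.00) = -12.31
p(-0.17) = -4.52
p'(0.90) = -3.72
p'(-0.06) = -3.14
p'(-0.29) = -2.73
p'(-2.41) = 5.99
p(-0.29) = -4.18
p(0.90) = -8.30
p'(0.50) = -3.70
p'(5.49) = 18.70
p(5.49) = 10.12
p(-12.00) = -640.21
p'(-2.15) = 4.44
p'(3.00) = 1.36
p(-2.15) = -4.71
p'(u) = 0.99*u^2 - 1.44*u - 3.23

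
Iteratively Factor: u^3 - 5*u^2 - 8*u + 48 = (u + 3)*(u^2 - 8*u + 16) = (u - 4)*(u + 3)*(u - 4)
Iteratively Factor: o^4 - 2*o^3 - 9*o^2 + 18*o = (o - 3)*(o^3 + o^2 - 6*o) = (o - 3)*(o - 2)*(o^2 + 3*o) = (o - 3)*(o - 2)*(o + 3)*(o)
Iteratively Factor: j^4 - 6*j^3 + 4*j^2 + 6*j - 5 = (j - 5)*(j^3 - j^2 - j + 1) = (j - 5)*(j - 1)*(j^2 - 1) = (j - 5)*(j - 1)*(j + 1)*(j - 1)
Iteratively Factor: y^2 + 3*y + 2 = (y + 1)*(y + 2)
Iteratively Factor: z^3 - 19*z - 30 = (z + 2)*(z^2 - 2*z - 15) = (z - 5)*(z + 2)*(z + 3)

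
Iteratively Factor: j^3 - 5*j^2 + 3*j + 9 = (j - 3)*(j^2 - 2*j - 3) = (j - 3)^2*(j + 1)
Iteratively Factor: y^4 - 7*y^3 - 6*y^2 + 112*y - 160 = (y - 4)*(y^3 - 3*y^2 - 18*y + 40) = (y - 4)*(y - 2)*(y^2 - y - 20) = (y - 4)*(y - 2)*(y + 4)*(y - 5)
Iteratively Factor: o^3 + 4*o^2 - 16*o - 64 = (o - 4)*(o^2 + 8*o + 16) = (o - 4)*(o + 4)*(o + 4)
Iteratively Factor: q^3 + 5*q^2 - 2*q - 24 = (q - 2)*(q^2 + 7*q + 12) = (q - 2)*(q + 4)*(q + 3)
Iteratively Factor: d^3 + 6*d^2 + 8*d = (d + 4)*(d^2 + 2*d) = (d + 2)*(d + 4)*(d)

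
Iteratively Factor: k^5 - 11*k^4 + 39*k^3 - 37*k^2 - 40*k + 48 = (k - 1)*(k^4 - 10*k^3 + 29*k^2 - 8*k - 48) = (k - 4)*(k - 1)*(k^3 - 6*k^2 + 5*k + 12) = (k - 4)*(k - 3)*(k - 1)*(k^2 - 3*k - 4) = (k - 4)^2*(k - 3)*(k - 1)*(k + 1)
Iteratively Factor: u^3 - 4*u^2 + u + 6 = (u + 1)*(u^2 - 5*u + 6) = (u - 2)*(u + 1)*(u - 3)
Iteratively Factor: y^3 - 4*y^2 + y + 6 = (y - 3)*(y^2 - y - 2) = (y - 3)*(y - 2)*(y + 1)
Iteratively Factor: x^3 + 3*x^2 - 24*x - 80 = (x + 4)*(x^2 - x - 20) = (x + 4)^2*(x - 5)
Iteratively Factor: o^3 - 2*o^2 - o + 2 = (o + 1)*(o^2 - 3*o + 2) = (o - 1)*(o + 1)*(o - 2)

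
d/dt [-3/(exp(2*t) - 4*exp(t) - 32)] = 6*(exp(t) - 2)*exp(t)/(-exp(2*t) + 4*exp(t) + 32)^2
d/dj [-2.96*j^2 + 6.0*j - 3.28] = 6.0 - 5.92*j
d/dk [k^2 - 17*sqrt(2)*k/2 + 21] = 2*k - 17*sqrt(2)/2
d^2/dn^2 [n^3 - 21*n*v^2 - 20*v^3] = 6*n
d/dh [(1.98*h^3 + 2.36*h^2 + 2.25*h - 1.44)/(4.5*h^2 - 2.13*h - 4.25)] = (8.91*h^4 - 8.4348*h^3 - 40.3968*h^2 - 7.1*h - 12.6297)/(20.25*h^4 - 19.17*h^3 - 33.7131*h^2 + 18.105*h + 18.0625)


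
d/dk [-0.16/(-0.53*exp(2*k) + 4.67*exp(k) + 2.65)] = (0.7472 - 0.1696*exp(k))*exp(k)/(-0.53*exp(2*k) + 4.67*exp(k) + 2.65)^2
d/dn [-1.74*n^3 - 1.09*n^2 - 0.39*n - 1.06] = -5.22*n^2 - 2.18*n - 0.39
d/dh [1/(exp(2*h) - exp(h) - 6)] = (1 - 2*exp(h))*exp(h)/(-exp(2*h) + exp(h) + 6)^2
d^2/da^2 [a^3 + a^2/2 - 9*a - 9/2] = 6*a + 1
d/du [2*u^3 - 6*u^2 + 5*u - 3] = 6*u^2 - 12*u + 5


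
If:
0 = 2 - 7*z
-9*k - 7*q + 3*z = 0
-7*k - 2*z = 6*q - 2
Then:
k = -34/35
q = 48/35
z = 2/7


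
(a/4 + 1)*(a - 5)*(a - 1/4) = a^3/4 - 5*a^2/16 - 79*a/16 + 5/4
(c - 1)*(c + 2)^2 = c^3 + 3*c^2 - 4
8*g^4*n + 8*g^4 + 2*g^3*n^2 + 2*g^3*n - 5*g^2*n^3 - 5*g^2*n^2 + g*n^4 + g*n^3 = (-4*g + n)*(-2*g + n)*(g + n)*(g*n + g)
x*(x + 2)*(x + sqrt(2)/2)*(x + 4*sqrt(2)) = x^4 + 2*x^3 + 9*sqrt(2)*x^3/2 + 4*x^2 + 9*sqrt(2)*x^2 + 8*x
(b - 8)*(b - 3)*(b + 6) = b^3 - 5*b^2 - 42*b + 144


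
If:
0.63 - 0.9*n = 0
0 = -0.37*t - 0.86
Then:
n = 0.70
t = -2.32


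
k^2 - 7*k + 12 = (k - 4)*(k - 3)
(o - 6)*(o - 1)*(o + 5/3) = o^3 - 16*o^2/3 - 17*o/3 + 10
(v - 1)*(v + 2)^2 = v^3 + 3*v^2 - 4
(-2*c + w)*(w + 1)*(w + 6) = -2*c*w^2 - 14*c*w - 12*c + w^3 + 7*w^2 + 6*w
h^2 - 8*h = h*(h - 8)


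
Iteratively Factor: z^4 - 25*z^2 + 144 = (z + 3)*(z^3 - 3*z^2 - 16*z + 48) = (z - 3)*(z + 3)*(z^2 - 16) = (z - 3)*(z + 3)*(z + 4)*(z - 4)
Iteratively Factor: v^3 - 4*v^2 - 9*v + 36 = (v - 3)*(v^2 - v - 12) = (v - 4)*(v - 3)*(v + 3)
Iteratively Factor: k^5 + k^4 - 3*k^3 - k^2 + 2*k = (k + 2)*(k^4 - k^3 - k^2 + k) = (k + 1)*(k + 2)*(k^3 - 2*k^2 + k) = k*(k + 1)*(k + 2)*(k^2 - 2*k + 1) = k*(k - 1)*(k + 1)*(k + 2)*(k - 1)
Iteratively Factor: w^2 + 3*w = (w)*(w + 3)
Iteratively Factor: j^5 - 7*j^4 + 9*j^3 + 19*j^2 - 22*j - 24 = (j - 4)*(j^4 - 3*j^3 - 3*j^2 + 7*j + 6) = (j - 4)*(j + 1)*(j^3 - 4*j^2 + j + 6) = (j - 4)*(j - 2)*(j + 1)*(j^2 - 2*j - 3) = (j - 4)*(j - 3)*(j - 2)*(j + 1)*(j + 1)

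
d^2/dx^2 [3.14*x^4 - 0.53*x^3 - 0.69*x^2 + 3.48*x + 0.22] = 37.68*x^2 - 3.18*x - 1.38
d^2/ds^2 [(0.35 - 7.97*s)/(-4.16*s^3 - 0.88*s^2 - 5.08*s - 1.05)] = (827.553792*s^5 + 102.375936*s^4 - 345.013376*s^3 - 463.76064*s^2 - 44.40072*s - 102.44164)/(71.991296*s^9 + 45.686784*s^8 + 273.401856*s^7 + 166.775296*s^6 + 356.928768*s^5 + 203.704896*s^4 + 173.019232*s^3 + 84.20076*s^2 + 16.8021*s + 1.157625)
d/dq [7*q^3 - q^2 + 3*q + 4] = 21*q^2 - 2*q + 3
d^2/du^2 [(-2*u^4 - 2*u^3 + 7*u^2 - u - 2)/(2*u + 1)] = 2*(-24*u^4 - 40*u^3 - 24*u^2 - 6*u + 1)/(8*u^3 + 12*u^2 + 6*u + 1)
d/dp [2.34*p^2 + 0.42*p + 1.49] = 4.68*p + 0.42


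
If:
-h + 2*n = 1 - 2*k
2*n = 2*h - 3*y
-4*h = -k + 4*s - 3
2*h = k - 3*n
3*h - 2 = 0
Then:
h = 2/3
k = 23/24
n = -1/8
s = 31/96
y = 19/36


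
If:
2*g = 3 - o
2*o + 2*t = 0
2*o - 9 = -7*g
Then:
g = 1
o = 1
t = -1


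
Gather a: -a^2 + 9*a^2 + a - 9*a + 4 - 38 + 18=8*a^2 - 8*a - 16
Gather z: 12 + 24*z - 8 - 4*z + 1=20*z + 5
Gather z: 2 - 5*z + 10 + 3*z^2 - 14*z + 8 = 3*z^2 - 19*z + 20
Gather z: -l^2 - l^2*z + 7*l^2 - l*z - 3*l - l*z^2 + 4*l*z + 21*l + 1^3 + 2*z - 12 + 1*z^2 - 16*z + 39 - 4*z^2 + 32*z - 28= 6*l^2 + 18*l + z^2*(-l - 3) + z*(-l^2 + 3*l + 18)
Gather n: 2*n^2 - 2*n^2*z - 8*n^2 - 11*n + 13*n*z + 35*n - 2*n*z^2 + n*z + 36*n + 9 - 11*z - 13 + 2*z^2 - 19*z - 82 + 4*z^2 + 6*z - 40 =n^2*(-2*z - 6) + n*(-2*z^2 + 14*z + 60) + 6*z^2 - 24*z - 126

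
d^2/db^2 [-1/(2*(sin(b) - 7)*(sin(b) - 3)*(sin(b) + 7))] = (9*sin(b)^6 - 33*sin(b)^5 - 74*sin(b)^4 - 834*sin(b)^3 + 4405*sin(b)^2 + 7203*sin(b) - 5684)/(2*(sin(b) - 7)^3*(sin(b) - 3)^3*(sin(b) + 7)^3)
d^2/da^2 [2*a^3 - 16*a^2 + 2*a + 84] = 12*a - 32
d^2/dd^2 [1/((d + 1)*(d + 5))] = 2*((d + 1)^2 + (d + 1)*(d + 5) + (d + 5)^2)/((d + 1)^3*(d + 5)^3)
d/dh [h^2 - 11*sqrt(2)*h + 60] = 2*h - 11*sqrt(2)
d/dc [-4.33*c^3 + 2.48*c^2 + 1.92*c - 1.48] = -12.99*c^2 + 4.96*c + 1.92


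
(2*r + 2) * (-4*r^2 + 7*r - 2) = -8*r^3 + 6*r^2 + 10*r - 4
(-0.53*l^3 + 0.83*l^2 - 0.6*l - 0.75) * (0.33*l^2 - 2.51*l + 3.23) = -0.1749*l^5 + 1.6042*l^4 - 3.9932*l^3 + 3.9394*l^2 - 0.0555000000000001*l - 2.4225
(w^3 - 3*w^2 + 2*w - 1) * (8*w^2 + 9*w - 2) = 8*w^5 - 15*w^4 - 13*w^3 + 16*w^2 - 13*w + 2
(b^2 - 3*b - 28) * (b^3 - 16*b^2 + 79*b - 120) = b^5 - 19*b^4 + 99*b^3 + 91*b^2 - 1852*b + 3360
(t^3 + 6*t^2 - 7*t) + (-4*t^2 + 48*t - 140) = t^3 + 2*t^2 + 41*t - 140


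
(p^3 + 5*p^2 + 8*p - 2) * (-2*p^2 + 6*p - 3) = -2*p^5 - 4*p^4 + 11*p^3 + 37*p^2 - 36*p + 6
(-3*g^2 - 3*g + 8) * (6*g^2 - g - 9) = -18*g^4 - 15*g^3 + 78*g^2 + 19*g - 72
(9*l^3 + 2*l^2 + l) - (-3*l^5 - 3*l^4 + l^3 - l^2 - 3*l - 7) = 3*l^5 + 3*l^4 + 8*l^3 + 3*l^2 + 4*l + 7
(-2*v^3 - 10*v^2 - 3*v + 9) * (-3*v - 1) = 6*v^4 + 32*v^3 + 19*v^2 - 24*v - 9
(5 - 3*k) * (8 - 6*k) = 18*k^2 - 54*k + 40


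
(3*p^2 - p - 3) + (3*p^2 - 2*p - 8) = 6*p^2 - 3*p - 11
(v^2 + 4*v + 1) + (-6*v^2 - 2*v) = -5*v^2 + 2*v + 1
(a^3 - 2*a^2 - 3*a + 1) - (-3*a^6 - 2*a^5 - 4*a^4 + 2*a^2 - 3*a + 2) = 3*a^6 + 2*a^5 + 4*a^4 + a^3 - 4*a^2 - 1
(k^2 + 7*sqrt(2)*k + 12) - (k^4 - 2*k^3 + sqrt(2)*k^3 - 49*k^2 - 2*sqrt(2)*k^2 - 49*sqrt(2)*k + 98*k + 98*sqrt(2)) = -k^4 - sqrt(2)*k^3 + 2*k^3 + 2*sqrt(2)*k^2 + 50*k^2 - 98*k + 56*sqrt(2)*k - 98*sqrt(2) + 12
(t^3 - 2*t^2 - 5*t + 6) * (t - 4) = t^4 - 6*t^3 + 3*t^2 + 26*t - 24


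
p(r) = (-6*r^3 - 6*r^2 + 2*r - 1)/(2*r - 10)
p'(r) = (-18*r^2 - 12*r + 2)/(2*r - 10) - 2*(-6*r^3 - 6*r^2 + 2*r - 1)/(2*r - 10)^2 = 3*(-4*r^3 + 28*r^2 + 20*r - 3)/(2*(r^2 - 10*r + 25))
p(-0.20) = 0.15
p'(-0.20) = -0.32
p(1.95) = 10.56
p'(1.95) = 18.19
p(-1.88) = -1.01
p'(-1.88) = 2.69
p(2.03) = 12.10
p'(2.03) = 20.33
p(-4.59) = -23.13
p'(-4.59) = 14.38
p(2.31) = 19.03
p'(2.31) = 29.71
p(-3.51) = -10.43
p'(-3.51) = 9.21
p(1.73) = 7.12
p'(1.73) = 13.28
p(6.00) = -750.50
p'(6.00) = 391.50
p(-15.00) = -471.72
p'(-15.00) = 73.11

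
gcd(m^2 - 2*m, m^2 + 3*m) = m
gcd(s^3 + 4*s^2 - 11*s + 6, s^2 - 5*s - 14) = 1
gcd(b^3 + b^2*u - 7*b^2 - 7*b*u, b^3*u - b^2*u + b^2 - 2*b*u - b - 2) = 1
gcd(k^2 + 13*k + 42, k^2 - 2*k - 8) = 1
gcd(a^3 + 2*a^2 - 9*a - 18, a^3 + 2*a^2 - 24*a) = 1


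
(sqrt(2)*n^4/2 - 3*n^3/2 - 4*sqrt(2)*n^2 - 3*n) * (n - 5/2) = sqrt(2)*n^5/2 - 5*sqrt(2)*n^4/4 - 3*n^4/2 - 4*sqrt(2)*n^3 + 15*n^3/4 - 3*n^2 + 10*sqrt(2)*n^2 + 15*n/2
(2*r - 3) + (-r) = r - 3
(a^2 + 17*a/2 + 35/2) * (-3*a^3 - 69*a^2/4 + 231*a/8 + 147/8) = -3*a^5 - 171*a^4/4 - 681*a^3/4 - 609*a^2/16 + 1323*a/2 + 5145/16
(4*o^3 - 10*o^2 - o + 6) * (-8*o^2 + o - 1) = -32*o^5 + 84*o^4 - 6*o^3 - 39*o^2 + 7*o - 6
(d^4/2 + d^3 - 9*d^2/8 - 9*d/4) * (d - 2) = d^5/2 - 25*d^3/8 + 9*d/2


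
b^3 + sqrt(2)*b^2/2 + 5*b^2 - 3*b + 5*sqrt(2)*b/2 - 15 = (b + 5)*(b - sqrt(2))*(b + 3*sqrt(2)/2)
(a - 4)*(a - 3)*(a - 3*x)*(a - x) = a^4 - 4*a^3*x - 7*a^3 + 3*a^2*x^2 + 28*a^2*x + 12*a^2 - 21*a*x^2 - 48*a*x + 36*x^2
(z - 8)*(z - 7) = z^2 - 15*z + 56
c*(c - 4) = c^2 - 4*c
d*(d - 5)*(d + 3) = d^3 - 2*d^2 - 15*d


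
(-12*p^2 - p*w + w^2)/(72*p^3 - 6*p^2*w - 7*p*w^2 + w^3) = -1/(6*p - w)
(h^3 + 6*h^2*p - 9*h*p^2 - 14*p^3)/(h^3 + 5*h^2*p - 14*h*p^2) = (h + p)/h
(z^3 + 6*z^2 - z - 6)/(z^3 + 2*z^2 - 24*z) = (z^2 - 1)/(z*(z - 4))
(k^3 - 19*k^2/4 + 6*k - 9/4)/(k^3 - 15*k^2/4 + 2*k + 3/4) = (4*k - 3)/(4*k + 1)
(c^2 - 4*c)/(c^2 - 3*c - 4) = c/(c + 1)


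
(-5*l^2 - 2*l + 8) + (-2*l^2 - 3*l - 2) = -7*l^2 - 5*l + 6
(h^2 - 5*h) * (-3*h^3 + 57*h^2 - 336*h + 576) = -3*h^5 + 72*h^4 - 621*h^3 + 2256*h^2 - 2880*h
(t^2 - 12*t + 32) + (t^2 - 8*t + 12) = 2*t^2 - 20*t + 44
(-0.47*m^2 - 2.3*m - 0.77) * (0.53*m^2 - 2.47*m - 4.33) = -0.2491*m^4 - 0.0580999999999998*m^3 + 7.308*m^2 + 11.8609*m + 3.3341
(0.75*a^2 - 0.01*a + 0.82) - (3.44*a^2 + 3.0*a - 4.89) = -2.69*a^2 - 3.01*a + 5.71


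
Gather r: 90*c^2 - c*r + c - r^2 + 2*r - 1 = 90*c^2 + c - r^2 + r*(2 - c) - 1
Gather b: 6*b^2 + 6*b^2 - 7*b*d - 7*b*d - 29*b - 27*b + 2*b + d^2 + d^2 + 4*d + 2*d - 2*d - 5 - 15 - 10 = 12*b^2 + b*(-14*d - 54) + 2*d^2 + 4*d - 30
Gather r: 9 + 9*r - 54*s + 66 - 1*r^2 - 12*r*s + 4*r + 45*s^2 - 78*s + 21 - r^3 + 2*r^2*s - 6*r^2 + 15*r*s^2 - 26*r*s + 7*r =-r^3 + r^2*(2*s - 7) + r*(15*s^2 - 38*s + 20) + 45*s^2 - 132*s + 96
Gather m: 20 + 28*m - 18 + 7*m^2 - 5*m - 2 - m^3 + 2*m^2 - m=-m^3 + 9*m^2 + 22*m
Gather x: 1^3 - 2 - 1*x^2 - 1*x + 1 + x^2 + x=0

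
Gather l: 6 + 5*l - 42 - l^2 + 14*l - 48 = -l^2 + 19*l - 84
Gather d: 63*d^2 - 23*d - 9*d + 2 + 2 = 63*d^2 - 32*d + 4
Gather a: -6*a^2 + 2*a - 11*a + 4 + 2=-6*a^2 - 9*a + 6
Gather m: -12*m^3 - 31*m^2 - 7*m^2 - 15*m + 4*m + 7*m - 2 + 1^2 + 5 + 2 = -12*m^3 - 38*m^2 - 4*m + 6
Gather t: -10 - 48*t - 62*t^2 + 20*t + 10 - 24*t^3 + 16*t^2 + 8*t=-24*t^3 - 46*t^2 - 20*t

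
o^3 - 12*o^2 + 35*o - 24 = (o - 8)*(o - 3)*(o - 1)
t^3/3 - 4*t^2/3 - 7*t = t*(t/3 + 1)*(t - 7)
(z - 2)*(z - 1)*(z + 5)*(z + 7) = z^4 + 9*z^3 + z^2 - 81*z + 70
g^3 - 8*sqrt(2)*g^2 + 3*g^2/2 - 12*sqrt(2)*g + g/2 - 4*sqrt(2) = (g + 1/2)*(g + 1)*(g - 8*sqrt(2))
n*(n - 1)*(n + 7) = n^3 + 6*n^2 - 7*n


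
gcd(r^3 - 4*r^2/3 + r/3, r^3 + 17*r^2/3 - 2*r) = r^2 - r/3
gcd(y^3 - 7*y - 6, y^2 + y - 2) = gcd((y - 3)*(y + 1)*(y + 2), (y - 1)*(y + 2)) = y + 2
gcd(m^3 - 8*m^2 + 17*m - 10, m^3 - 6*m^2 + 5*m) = m^2 - 6*m + 5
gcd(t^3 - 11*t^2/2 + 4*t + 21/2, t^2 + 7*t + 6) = t + 1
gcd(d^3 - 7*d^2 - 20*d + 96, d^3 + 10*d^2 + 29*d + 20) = d + 4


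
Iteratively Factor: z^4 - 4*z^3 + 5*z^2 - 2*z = (z - 1)*(z^3 - 3*z^2 + 2*z) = (z - 1)^2*(z^2 - 2*z) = z*(z - 1)^2*(z - 2)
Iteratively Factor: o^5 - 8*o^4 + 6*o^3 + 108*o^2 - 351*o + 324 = (o - 3)*(o^4 - 5*o^3 - 9*o^2 + 81*o - 108) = (o - 3)^2*(o^3 - 2*o^2 - 15*o + 36) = (o - 3)^3*(o^2 + o - 12) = (o - 3)^3*(o + 4)*(o - 3)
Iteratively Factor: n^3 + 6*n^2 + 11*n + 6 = (n + 1)*(n^2 + 5*n + 6) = (n + 1)*(n + 3)*(n + 2)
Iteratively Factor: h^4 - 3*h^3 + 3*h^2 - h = (h - 1)*(h^3 - 2*h^2 + h) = (h - 1)^2*(h^2 - h) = (h - 1)^3*(h)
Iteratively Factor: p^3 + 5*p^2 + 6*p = (p + 2)*(p^2 + 3*p) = p*(p + 2)*(p + 3)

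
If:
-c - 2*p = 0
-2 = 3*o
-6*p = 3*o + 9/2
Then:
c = 5/6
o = -2/3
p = -5/12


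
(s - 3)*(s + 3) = s^2 - 9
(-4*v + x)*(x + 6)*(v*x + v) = -4*v^2*x^2 - 28*v^2*x - 24*v^2 + v*x^3 + 7*v*x^2 + 6*v*x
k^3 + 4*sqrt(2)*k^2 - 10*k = k*(k - sqrt(2))*(k + 5*sqrt(2))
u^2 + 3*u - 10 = (u - 2)*(u + 5)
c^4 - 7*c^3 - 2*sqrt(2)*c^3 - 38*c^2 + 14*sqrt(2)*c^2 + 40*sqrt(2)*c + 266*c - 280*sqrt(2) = (c - 7)*(c - 5*sqrt(2))*(c - sqrt(2))*(c + 4*sqrt(2))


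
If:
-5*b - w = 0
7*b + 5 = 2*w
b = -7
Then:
No Solution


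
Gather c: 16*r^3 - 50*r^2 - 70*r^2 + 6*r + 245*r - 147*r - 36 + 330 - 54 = 16*r^3 - 120*r^2 + 104*r + 240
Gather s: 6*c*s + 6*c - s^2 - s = 6*c - s^2 + s*(6*c - 1)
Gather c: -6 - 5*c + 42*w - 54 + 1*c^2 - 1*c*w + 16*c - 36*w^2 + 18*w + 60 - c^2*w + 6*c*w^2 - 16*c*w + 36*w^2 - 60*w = c^2*(1 - w) + c*(6*w^2 - 17*w + 11)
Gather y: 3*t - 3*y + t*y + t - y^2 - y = 4*t - y^2 + y*(t - 4)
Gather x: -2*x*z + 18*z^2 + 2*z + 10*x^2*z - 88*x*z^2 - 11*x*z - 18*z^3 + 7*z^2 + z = 10*x^2*z + x*(-88*z^2 - 13*z) - 18*z^3 + 25*z^2 + 3*z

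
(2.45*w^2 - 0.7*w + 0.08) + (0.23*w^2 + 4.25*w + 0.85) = 2.68*w^2 + 3.55*w + 0.93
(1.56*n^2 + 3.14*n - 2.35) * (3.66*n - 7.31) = 5.7096*n^3 + 0.0888000000000027*n^2 - 31.5544*n + 17.1785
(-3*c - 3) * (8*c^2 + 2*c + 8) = -24*c^3 - 30*c^2 - 30*c - 24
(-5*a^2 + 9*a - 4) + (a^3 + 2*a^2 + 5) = a^3 - 3*a^2 + 9*a + 1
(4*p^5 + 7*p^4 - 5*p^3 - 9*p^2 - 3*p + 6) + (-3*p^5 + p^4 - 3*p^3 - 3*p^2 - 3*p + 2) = p^5 + 8*p^4 - 8*p^3 - 12*p^2 - 6*p + 8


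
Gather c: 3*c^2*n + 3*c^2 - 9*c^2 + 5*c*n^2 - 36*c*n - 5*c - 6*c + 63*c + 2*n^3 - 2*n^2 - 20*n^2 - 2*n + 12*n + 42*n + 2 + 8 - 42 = c^2*(3*n - 6) + c*(5*n^2 - 36*n + 52) + 2*n^3 - 22*n^2 + 52*n - 32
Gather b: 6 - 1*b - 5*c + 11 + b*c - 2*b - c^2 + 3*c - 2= b*(c - 3) - c^2 - 2*c + 15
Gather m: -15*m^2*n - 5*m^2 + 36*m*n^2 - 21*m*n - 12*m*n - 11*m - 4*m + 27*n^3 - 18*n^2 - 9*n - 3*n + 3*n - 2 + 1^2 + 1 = m^2*(-15*n - 5) + m*(36*n^2 - 33*n - 15) + 27*n^3 - 18*n^2 - 9*n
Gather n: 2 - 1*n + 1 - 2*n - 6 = -3*n - 3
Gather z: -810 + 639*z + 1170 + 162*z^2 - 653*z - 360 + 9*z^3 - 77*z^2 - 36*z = 9*z^3 + 85*z^2 - 50*z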